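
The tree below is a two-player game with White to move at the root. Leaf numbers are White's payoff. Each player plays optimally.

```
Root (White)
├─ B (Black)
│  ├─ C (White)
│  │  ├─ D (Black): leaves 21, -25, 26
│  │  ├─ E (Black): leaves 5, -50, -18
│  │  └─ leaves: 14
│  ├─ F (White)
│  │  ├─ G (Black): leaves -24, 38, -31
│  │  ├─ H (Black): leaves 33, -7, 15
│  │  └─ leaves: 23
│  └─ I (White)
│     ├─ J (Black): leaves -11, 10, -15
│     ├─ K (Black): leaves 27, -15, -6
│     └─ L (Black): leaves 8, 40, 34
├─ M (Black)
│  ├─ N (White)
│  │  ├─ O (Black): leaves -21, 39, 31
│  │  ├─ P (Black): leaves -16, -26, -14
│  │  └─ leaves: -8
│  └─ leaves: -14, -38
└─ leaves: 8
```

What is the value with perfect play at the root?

D (Black): min(21, -25, 26) = -25
E (Black): min(5, -50, -18) = -50
C (White): max(-25, -50, 14) = 14
G (Black): min(-24, 38, -31) = -31
H (Black): min(33, -7, 15) = -7
F (White): max(-31, -7, 23) = 23
J (Black): min(-11, 10, -15) = -15
K (Black): min(27, -15, -6) = -15
L (Black): min(8, 40, 34) = 8
I (White): max(-15, -15, 8) = 8
B (Black): min(14, 23, 8) = 8
O (Black): min(-21, 39, 31) = -21
P (Black): min(-16, -26, -14) = -26
N (White): max(-21, -26, -8) = -8
M (Black): min(-8, -14, -38) = -38
Root (White): max(8, -38, 8) = 8

8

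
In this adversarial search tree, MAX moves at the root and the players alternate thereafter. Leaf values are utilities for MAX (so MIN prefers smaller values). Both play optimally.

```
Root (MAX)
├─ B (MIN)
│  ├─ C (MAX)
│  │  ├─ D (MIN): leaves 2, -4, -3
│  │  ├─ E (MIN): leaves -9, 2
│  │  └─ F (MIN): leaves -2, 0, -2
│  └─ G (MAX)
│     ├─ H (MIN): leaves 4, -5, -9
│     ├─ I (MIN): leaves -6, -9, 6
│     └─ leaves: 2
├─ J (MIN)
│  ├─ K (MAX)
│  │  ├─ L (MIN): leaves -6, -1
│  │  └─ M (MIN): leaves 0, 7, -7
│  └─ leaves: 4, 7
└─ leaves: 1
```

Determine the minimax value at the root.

1

D (MIN): min(2, -4, -3) = -4
E (MIN): min(-9, 2) = -9
F (MIN): min(-2, 0, -2) = -2
C (MAX): max(-4, -9, -2) = -2
H (MIN): min(4, -5, -9) = -9
I (MIN): min(-6, -9, 6) = -9
G (MAX): max(-9, -9, 2) = 2
B (MIN): min(-2, 2) = -2
L (MIN): min(-6, -1) = -6
M (MIN): min(0, 7, -7) = -7
K (MAX): max(-6, -7) = -6
J (MIN): min(-6, 4, 7) = -6
Root (MAX): max(-2, -6, 1) = 1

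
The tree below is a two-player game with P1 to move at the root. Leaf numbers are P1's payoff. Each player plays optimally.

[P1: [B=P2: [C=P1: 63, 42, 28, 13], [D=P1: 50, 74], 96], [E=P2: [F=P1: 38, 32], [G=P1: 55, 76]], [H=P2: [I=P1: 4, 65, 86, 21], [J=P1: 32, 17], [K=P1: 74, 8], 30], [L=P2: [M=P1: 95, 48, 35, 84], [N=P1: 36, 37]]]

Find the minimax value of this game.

C (P1): max(63, 42, 28, 13) = 63
D (P1): max(50, 74) = 74
B (P2): min(63, 74, 96) = 63
F (P1): max(38, 32) = 38
G (P1): max(55, 76) = 76
E (P2): min(38, 76) = 38
I (P1): max(4, 65, 86, 21) = 86
J (P1): max(32, 17) = 32
K (P1): max(74, 8) = 74
H (P2): min(86, 32, 74, 30) = 30
M (P1): max(95, 48, 35, 84) = 95
N (P1): max(36, 37) = 37
L (P2): min(95, 37) = 37
Root (P1): max(63, 38, 30, 37) = 63

63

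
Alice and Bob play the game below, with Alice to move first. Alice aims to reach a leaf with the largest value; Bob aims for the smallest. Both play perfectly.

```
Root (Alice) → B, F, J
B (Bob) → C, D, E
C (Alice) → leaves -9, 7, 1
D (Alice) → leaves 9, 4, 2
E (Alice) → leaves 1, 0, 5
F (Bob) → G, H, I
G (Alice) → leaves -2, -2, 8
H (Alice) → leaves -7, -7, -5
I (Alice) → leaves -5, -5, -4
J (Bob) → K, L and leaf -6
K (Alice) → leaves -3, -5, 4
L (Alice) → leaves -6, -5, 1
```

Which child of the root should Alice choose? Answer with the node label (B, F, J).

C (Alice): max(-9, 7, 1) = 7
D (Alice): max(9, 4, 2) = 9
E (Alice): max(1, 0, 5) = 5
B (Bob): min(7, 9, 5) = 5
G (Alice): max(-2, -2, 8) = 8
H (Alice): max(-7, -7, -5) = -5
I (Alice): max(-5, -5, -4) = -4
F (Bob): min(8, -5, -4) = -5
K (Alice): max(-3, -5, 4) = 4
L (Alice): max(-6, -5, 1) = 1
J (Bob): min(4, 1, -6) = -6
Root (Alice): max(5, -5, -6) = 5
Alice picks the child with the highest value: B (value 5).

B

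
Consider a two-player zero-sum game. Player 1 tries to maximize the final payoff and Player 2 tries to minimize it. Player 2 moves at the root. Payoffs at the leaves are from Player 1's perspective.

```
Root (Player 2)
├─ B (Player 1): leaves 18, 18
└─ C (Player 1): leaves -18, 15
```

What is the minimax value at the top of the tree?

15

B (Player 1): max(18, 18) = 18
C (Player 1): max(-18, 15) = 15
Root (Player 2): min(18, 15) = 15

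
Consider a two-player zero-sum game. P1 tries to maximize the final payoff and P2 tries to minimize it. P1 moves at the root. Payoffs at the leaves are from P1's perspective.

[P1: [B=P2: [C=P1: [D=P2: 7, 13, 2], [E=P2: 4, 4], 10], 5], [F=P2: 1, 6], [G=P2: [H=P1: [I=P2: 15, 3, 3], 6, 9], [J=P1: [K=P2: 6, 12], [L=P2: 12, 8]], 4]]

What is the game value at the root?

5

D (P2): min(7, 13, 2) = 2
E (P2): min(4, 4) = 4
C (P1): max(2, 4, 10) = 10
B (P2): min(10, 5) = 5
F (P2): min(1, 6) = 1
I (P2): min(15, 3, 3) = 3
H (P1): max(3, 6, 9) = 9
K (P2): min(6, 12) = 6
L (P2): min(12, 8) = 8
J (P1): max(6, 8) = 8
G (P2): min(9, 8, 4) = 4
Root (P1): max(5, 1, 4) = 5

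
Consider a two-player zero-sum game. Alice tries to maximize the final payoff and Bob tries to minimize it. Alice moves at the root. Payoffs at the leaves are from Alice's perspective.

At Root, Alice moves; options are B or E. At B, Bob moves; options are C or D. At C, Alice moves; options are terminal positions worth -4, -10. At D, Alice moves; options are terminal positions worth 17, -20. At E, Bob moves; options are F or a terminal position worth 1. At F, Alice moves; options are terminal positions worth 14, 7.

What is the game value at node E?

1

F: max(14, 7) = 14
E: min(14, 1) = 1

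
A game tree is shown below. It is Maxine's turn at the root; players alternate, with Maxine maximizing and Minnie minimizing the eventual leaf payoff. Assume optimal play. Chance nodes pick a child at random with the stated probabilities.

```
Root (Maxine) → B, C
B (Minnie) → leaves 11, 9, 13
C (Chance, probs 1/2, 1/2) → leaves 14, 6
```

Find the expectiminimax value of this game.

B (Minnie): min(11, 9, 13) = 9
C (Chance): 1/2·14 + 1/2·6 = 10
Root (Maxine): max(9, 10) = 10

10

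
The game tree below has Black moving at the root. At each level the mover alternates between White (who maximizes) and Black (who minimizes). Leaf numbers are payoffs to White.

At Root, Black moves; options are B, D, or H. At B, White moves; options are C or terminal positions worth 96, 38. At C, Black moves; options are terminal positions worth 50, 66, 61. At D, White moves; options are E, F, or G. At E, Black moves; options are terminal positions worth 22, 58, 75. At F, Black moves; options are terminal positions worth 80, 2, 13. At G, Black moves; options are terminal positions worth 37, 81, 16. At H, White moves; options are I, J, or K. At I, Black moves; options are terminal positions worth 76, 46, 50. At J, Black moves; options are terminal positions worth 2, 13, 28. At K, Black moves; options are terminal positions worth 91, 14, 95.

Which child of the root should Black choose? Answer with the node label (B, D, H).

C (Black): min(50, 66, 61) = 50
B (White): max(50, 96, 38) = 96
E (Black): min(22, 58, 75) = 22
F (Black): min(80, 2, 13) = 2
G (Black): min(37, 81, 16) = 16
D (White): max(22, 2, 16) = 22
I (Black): min(76, 46, 50) = 46
J (Black): min(2, 13, 28) = 2
K (Black): min(91, 14, 95) = 14
H (White): max(46, 2, 14) = 46
Root (Black): min(96, 22, 46) = 22
Black picks the child with the lowest value: D (value 22).

D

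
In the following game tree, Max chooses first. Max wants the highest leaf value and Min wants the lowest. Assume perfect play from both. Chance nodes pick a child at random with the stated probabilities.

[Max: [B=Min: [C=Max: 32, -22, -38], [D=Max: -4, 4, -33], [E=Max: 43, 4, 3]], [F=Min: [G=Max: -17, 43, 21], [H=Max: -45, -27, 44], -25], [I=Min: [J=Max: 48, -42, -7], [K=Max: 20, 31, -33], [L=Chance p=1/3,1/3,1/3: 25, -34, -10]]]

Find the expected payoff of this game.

4

C (Max): max(32, -22, -38) = 32
D (Max): max(-4, 4, -33) = 4
E (Max): max(43, 4, 3) = 43
B (Min): min(32, 4, 43) = 4
G (Max): max(-17, 43, 21) = 43
H (Max): max(-45, -27, 44) = 44
F (Min): min(43, 44, -25) = -25
J (Max): max(48, -42, -7) = 48
K (Max): max(20, 31, -33) = 31
L (Chance): 1/3·25 + 1/3·-34 + 1/3·-10 = -6.33
I (Min): min(48, 31, -6.33) = -6.33
Root (Max): max(4, -25, -6.33) = 4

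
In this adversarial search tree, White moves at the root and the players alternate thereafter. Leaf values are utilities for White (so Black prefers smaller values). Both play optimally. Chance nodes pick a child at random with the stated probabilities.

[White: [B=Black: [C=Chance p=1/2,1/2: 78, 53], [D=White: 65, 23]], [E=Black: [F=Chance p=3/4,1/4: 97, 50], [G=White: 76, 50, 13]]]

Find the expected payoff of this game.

76

C (Chance): 1/2·78 + 1/2·53 = 65.5
D (White): max(65, 23) = 65
B (Black): min(65.5, 65) = 65
F (Chance): 3/4·97 + 1/4·50 = 85.25
G (White): max(76, 50, 13) = 76
E (Black): min(85.25, 76) = 76
Root (White): max(65, 76) = 76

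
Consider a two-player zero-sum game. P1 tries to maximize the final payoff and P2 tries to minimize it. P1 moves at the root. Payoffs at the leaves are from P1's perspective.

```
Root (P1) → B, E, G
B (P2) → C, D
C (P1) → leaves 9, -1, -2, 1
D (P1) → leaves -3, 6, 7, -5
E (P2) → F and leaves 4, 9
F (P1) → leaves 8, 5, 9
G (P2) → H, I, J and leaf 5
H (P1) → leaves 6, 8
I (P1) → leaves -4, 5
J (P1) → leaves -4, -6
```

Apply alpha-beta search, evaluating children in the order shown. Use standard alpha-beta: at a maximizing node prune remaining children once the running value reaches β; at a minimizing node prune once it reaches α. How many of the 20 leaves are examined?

16

C [α=-∞,β=+∞]: v=9
D [α=-∞,β=9]: v=7
B [α=-∞,β=+∞]: v=7
F [α=7,β=+∞]: v=9
E [α=7,β=+∞]: v=4 after child 2 ≤ α → α-cutoff, skip 1
H [α=7,β=+∞]: v=8
I [α=7,β=8]: v=5
G [α=7,β=+∞]: v=5 after child 2 ≤ α → α-cutoff, skip 2
Root [α=-∞,β=+∞]: v=7
Leaves evaluated: 16 of 20.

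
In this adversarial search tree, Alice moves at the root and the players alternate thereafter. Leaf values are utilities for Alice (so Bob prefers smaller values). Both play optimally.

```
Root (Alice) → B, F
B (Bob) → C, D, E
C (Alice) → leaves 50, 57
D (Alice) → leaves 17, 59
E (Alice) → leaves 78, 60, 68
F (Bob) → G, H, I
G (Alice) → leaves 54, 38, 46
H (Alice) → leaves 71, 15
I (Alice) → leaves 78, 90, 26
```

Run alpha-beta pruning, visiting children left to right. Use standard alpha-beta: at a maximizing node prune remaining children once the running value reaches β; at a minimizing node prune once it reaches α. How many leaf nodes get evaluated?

8

C [α=-∞,β=+∞]: v=57
D [α=-∞,β=57]: v=59
E [α=-∞,β=57]: v=78 after child 1 ≥ β → β-cutoff, skip 2
B [α=-∞,β=+∞]: v=57
G [α=57,β=+∞]: v=54
F [α=57,β=+∞]: v=54 after child 1 ≤ α → α-cutoff, skip 2
Root [α=-∞,β=+∞]: v=57
Leaves evaluated: 8 of 15.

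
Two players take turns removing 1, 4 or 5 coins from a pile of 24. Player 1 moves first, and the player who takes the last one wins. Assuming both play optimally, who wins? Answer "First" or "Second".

Second

W/L table (W = player to move can force a win):
i:   0  1  2  3  4  5  6  7  8  9 10 11 12 13 14 15 16 17 18 19 20 21 22 23 24
     L  W  L  W  W  W  W  W  L  W  L  W  W  W  W  W  L  W  L  W  W  W  W  W  L
Position 24 is L, so the second player wins.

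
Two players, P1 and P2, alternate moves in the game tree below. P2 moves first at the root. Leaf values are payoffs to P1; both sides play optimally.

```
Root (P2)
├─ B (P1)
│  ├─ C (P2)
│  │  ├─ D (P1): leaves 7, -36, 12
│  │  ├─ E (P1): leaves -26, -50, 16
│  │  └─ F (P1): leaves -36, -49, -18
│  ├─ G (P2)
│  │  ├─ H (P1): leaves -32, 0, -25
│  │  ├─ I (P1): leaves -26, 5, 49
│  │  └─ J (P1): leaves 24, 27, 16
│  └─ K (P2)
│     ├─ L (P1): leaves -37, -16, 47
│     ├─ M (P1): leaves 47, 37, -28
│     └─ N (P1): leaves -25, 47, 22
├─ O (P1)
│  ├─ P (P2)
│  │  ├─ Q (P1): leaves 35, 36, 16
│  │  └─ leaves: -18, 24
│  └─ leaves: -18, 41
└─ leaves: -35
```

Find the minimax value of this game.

D (P1): max(7, -36, 12) = 12
E (P1): max(-26, -50, 16) = 16
F (P1): max(-36, -49, -18) = -18
C (P2): min(12, 16, -18) = -18
H (P1): max(-32, 0, -25) = 0
I (P1): max(-26, 5, 49) = 49
J (P1): max(24, 27, 16) = 27
G (P2): min(0, 49, 27) = 0
L (P1): max(-37, -16, 47) = 47
M (P1): max(47, 37, -28) = 47
N (P1): max(-25, 47, 22) = 47
K (P2): min(47, 47, 47) = 47
B (P1): max(-18, 0, 47) = 47
Q (P1): max(35, 36, 16) = 36
P (P2): min(36, -18, 24) = -18
O (P1): max(-18, -18, 41) = 41
Root (P2): min(47, 41, -35) = -35

-35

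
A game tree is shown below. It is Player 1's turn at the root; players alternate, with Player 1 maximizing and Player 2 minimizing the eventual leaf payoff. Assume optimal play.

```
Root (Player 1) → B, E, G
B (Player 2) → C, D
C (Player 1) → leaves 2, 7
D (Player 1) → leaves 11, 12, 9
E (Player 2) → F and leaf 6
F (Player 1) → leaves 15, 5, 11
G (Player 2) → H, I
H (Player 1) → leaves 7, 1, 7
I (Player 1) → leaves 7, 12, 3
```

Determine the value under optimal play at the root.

7

C (Player 1): max(2, 7) = 7
D (Player 1): max(11, 12, 9) = 12
B (Player 2): min(7, 12) = 7
F (Player 1): max(15, 5, 11) = 15
E (Player 2): min(15, 6) = 6
H (Player 1): max(7, 1, 7) = 7
I (Player 1): max(7, 12, 3) = 12
G (Player 2): min(7, 12) = 7
Root (Player 1): max(7, 6, 7) = 7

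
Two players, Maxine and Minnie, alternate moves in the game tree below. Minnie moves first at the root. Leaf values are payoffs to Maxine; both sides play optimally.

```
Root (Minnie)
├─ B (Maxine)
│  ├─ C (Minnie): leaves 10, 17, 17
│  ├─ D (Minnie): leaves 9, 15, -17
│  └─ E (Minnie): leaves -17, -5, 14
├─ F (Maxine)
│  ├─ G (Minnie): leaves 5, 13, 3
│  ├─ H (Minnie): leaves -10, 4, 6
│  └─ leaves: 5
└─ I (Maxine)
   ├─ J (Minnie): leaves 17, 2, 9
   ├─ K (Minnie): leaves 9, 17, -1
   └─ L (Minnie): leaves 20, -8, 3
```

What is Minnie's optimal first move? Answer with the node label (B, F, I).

C (Minnie): min(10, 17, 17) = 10
D (Minnie): min(9, 15, -17) = -17
E (Minnie): min(-17, -5, 14) = -17
B (Maxine): max(10, -17, -17) = 10
G (Minnie): min(5, 13, 3) = 3
H (Minnie): min(-10, 4, 6) = -10
F (Maxine): max(3, -10, 5) = 5
J (Minnie): min(17, 2, 9) = 2
K (Minnie): min(9, 17, -1) = -1
L (Minnie): min(20, -8, 3) = -8
I (Maxine): max(2, -1, -8) = 2
Root (Minnie): min(10, 5, 2) = 2
Minnie picks the child with the lowest value: I (value 2).

I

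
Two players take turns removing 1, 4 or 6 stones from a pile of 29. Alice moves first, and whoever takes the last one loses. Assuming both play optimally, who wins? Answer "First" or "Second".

Compute winning (W) and losing (L) positions by backward induction:
i:   0  1  2  3  4  5  6  7  8  9 10 11 12 13 14 15 16 17 18 19 20 21 22 23 24 25 26 27 28 29
     W  L  W  L  W  W  L  W  L  W  W  L  W  L  W  W  L  W  L  W  W  L  W  L  W  W  L  W  L  W
Position 29 is W, so the first player wins.

First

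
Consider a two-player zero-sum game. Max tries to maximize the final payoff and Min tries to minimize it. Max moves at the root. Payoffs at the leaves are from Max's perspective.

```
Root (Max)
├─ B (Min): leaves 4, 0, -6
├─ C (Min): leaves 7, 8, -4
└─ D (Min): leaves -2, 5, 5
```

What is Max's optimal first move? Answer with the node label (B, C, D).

D

B (Min): min(4, 0, -6) = -6
C (Min): min(7, 8, -4) = -4
D (Min): min(-2, 5, 5) = -2
Root (Max): max(-6, -4, -2) = -2
Max picks the child with the highest value: D (value -2).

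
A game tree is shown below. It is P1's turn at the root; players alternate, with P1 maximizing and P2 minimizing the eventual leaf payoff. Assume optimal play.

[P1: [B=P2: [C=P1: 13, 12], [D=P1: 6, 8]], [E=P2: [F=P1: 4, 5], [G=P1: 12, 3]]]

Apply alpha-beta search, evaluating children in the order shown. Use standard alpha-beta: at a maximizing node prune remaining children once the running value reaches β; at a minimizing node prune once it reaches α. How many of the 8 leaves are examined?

6

C [α=-∞,β=+∞]: v=13
D [α=-∞,β=13]: v=8
B [α=-∞,β=+∞]: v=8
F [α=8,β=+∞]: v=5
E [α=8,β=+∞]: v=5 after child 1 ≤ α → α-cutoff, skip 1
Root [α=-∞,β=+∞]: v=8
Leaves evaluated: 6 of 8.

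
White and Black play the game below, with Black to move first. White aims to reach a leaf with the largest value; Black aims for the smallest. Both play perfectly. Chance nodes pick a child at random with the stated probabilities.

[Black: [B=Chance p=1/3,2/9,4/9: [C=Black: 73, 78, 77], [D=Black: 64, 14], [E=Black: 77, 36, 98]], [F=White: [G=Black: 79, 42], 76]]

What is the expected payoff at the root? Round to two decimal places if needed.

C (Black): min(73, 78, 77) = 73
D (Black): min(64, 14) = 14
E (Black): min(77, 36, 98) = 36
B (Chance): 1/3·73 + 2/9·14 + 4/9·36 = 43.44
G (Black): min(79, 42) = 42
F (White): max(42, 76) = 76
Root (Black): min(43.44, 76) = 43.44

43.44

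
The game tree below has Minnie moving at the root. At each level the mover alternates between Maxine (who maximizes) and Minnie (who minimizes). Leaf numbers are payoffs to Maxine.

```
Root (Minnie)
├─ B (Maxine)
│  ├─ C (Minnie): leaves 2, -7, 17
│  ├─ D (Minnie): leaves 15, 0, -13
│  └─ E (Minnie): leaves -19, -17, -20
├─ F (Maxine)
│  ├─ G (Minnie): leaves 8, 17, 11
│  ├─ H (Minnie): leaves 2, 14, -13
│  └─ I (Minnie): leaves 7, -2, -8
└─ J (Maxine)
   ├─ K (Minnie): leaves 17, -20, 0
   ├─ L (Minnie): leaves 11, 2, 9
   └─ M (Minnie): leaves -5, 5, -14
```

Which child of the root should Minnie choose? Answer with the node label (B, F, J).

C (Minnie): min(2, -7, 17) = -7
D (Minnie): min(15, 0, -13) = -13
E (Minnie): min(-19, -17, -20) = -20
B (Maxine): max(-7, -13, -20) = -7
G (Minnie): min(8, 17, 11) = 8
H (Minnie): min(2, 14, -13) = -13
I (Minnie): min(7, -2, -8) = -8
F (Maxine): max(8, -13, -8) = 8
K (Minnie): min(17, -20, 0) = -20
L (Minnie): min(11, 2, 9) = 2
M (Minnie): min(-5, 5, -14) = -14
J (Maxine): max(-20, 2, -14) = 2
Root (Minnie): min(-7, 8, 2) = -7
Minnie picks the child with the lowest value: B (value -7).

B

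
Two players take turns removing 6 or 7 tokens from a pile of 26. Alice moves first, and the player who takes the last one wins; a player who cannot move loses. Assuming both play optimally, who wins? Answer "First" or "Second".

Mark each pile size as W (mover wins) or L (mover loses):
i:   0  1  2  3  4  5  6  7  8  9 10 11 12 13 14 15 16 17 18 19 20 21 22 23 24 25 26
     L  L  L  L  L  L  W  W  W  W  W  W  W  L  L  L  L  L  L  W  W  W  W  W  W  W  L
Position 26 is L, so the second player wins.

Second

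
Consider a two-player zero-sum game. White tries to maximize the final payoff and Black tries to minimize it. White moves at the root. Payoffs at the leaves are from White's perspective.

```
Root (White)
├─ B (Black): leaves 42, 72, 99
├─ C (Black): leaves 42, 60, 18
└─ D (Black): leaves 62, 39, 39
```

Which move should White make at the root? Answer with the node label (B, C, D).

B

B (Black): min(42, 72, 99) = 42
C (Black): min(42, 60, 18) = 18
D (Black): min(62, 39, 39) = 39
Root (White): max(42, 18, 39) = 42
White picks the child with the highest value: B (value 42).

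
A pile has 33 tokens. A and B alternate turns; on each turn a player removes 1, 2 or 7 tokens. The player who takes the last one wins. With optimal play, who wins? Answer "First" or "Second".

W/L table (W = player to move can force a win):
i:   0  1  2  3  4  5  6  7  8  9 10 11 12 13 14 15 16 17 18 19 20 21 22 23 24 25 26 27 28 29 30 31 32 33
     L  W  W  L  W  W  L  W  W  L  W  W  L  W  W  L  W  W  L  W  W  L  W  W  L  W  W  L  W  W  L  W  W  L
Position 33 is L, so the second player wins.

Second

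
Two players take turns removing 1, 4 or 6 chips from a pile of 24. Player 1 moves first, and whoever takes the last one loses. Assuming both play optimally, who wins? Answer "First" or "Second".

Compute winning (W) and losing (L) positions by backward induction:
i:   0  1  2  3  4  5  6  7  8  9 10 11 12 13 14 15 16 17 18 19 20 21 22 23 24
     W  L  W  L  W  W  L  W  L  W  W  L  W  L  W  W  L  W  L  W  W  L  W  L  W
Position 24 is W, so the first player wins.

First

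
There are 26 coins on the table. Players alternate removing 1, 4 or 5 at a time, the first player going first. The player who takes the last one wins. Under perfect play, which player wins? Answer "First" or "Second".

Second

i:   0  1  2  3  4  5  6  7  8  9 10 11 12 13 14 15 16 17 18 19 20 21 22 23 24 25 26
     L  W  L  W  W  W  W  W  L  W  L  W  W  W  W  W  L  W  L  W  W  W  W  W  L  W  L
Position 26 is L, so the second player wins.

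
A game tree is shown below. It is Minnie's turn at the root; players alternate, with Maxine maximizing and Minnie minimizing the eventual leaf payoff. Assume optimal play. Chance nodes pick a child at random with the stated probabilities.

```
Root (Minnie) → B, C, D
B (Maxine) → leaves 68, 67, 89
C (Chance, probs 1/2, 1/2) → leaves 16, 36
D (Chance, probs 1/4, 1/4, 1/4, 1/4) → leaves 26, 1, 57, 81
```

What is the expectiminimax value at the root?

B (Maxine): max(68, 67, 89) = 89
C (Chance): 1/2·16 + 1/2·36 = 26
D (Chance): 1/4·26 + 1/4·1 + 1/4·57 + 1/4·81 = 41.25
Root (Minnie): min(89, 26, 41.25) = 26

26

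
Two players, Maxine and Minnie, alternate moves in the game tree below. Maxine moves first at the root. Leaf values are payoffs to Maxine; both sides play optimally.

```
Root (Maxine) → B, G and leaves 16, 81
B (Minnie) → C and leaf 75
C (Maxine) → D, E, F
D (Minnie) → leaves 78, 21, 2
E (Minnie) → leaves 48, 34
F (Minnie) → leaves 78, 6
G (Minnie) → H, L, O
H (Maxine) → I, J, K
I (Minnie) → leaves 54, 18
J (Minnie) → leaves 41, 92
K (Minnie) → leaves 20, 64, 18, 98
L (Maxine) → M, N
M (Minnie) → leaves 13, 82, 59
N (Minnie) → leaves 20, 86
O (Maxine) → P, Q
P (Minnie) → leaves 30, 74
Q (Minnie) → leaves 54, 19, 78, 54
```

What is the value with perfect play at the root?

81

D (Minnie): min(78, 21, 2) = 2
E (Minnie): min(48, 34) = 34
F (Minnie): min(78, 6) = 6
C (Maxine): max(2, 34, 6) = 34
B (Minnie): min(34, 75) = 34
I (Minnie): min(54, 18) = 18
J (Minnie): min(41, 92) = 41
K (Minnie): min(20, 64, 18, 98) = 18
H (Maxine): max(18, 41, 18) = 41
M (Minnie): min(13, 82, 59) = 13
N (Minnie): min(20, 86) = 20
L (Maxine): max(13, 20) = 20
P (Minnie): min(30, 74) = 30
Q (Minnie): min(54, 19, 78, 54) = 19
O (Maxine): max(30, 19) = 30
G (Minnie): min(41, 20, 30) = 20
Root (Maxine): max(34, 20, 16, 81) = 81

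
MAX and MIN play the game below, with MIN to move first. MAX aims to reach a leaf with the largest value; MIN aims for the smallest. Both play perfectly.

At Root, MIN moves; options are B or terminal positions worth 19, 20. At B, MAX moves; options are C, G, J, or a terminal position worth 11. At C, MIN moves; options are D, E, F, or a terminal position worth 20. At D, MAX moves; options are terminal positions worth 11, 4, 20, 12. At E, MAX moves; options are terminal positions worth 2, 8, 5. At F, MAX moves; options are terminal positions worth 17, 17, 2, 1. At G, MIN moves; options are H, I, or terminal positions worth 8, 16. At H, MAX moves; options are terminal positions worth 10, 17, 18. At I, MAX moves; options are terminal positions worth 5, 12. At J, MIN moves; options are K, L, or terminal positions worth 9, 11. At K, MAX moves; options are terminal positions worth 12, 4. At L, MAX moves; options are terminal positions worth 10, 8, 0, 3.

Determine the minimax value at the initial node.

D (MAX): max(11, 4, 20, 12) = 20
E (MAX): max(2, 8, 5) = 8
F (MAX): max(17, 17, 2, 1) = 17
C (MIN): min(20, 8, 17, 20) = 8
H (MAX): max(10, 17, 18) = 18
I (MAX): max(5, 12) = 12
G (MIN): min(18, 12, 8, 16) = 8
K (MAX): max(12, 4) = 12
L (MAX): max(10, 8, 0, 3) = 10
J (MIN): min(12, 10, 9, 11) = 9
B (MAX): max(8, 8, 9, 11) = 11
Root (MIN): min(11, 19, 20) = 11

11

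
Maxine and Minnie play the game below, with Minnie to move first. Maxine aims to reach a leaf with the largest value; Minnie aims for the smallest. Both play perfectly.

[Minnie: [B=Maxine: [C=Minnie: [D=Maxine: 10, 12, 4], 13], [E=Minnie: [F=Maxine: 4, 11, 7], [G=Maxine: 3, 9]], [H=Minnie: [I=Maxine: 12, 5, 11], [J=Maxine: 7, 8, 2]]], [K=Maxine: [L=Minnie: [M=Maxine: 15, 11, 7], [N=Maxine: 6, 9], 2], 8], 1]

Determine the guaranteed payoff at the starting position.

D (Maxine): max(10, 12, 4) = 12
C (Minnie): min(12, 13) = 12
F (Maxine): max(4, 11, 7) = 11
G (Maxine): max(3, 9) = 9
E (Minnie): min(11, 9) = 9
I (Maxine): max(12, 5, 11) = 12
J (Maxine): max(7, 8, 2) = 8
H (Minnie): min(12, 8) = 8
B (Maxine): max(12, 9, 8) = 12
M (Maxine): max(15, 11, 7) = 15
N (Maxine): max(6, 9) = 9
L (Minnie): min(15, 9, 2) = 2
K (Maxine): max(2, 8) = 8
Root (Minnie): min(12, 8, 1) = 1

1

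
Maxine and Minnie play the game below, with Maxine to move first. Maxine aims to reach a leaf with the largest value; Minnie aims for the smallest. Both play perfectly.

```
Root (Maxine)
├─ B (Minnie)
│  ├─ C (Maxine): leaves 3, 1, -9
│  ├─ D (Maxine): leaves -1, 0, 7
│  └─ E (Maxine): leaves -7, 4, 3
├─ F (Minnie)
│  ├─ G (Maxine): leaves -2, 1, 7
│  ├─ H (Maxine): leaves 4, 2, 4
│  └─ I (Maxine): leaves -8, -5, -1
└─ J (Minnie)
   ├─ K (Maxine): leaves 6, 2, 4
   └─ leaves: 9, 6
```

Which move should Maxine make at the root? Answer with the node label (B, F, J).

C (Maxine): max(3, 1, -9) = 3
D (Maxine): max(-1, 0, 7) = 7
E (Maxine): max(-7, 4, 3) = 4
B (Minnie): min(3, 7, 4) = 3
G (Maxine): max(-2, 1, 7) = 7
H (Maxine): max(4, 2, 4) = 4
I (Maxine): max(-8, -5, -1) = -1
F (Minnie): min(7, 4, -1) = -1
K (Maxine): max(6, 2, 4) = 6
J (Minnie): min(6, 9, 6) = 6
Root (Maxine): max(3, -1, 6) = 6
Maxine picks the child with the highest value: J (value 6).

J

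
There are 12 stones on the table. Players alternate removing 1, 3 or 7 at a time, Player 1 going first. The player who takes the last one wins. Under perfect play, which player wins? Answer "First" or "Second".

Second

Compute winning (W) and losing (L) positions by backward induction:
i:   0  1  2  3  4  5  6  7  8  9 10 11 12
     L  W  L  W  L  W  L  W  L  W  L  W  L
Position 12 is L, so the second player wins.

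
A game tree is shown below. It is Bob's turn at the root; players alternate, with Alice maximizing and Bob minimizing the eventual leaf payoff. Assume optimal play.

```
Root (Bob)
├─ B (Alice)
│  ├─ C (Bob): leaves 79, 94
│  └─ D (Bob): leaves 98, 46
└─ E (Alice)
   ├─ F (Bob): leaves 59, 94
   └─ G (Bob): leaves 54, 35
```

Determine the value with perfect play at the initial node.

59

C (Bob): min(79, 94) = 79
D (Bob): min(98, 46) = 46
B (Alice): max(79, 46) = 79
F (Bob): min(59, 94) = 59
G (Bob): min(54, 35) = 35
E (Alice): max(59, 35) = 59
Root (Bob): min(79, 59) = 59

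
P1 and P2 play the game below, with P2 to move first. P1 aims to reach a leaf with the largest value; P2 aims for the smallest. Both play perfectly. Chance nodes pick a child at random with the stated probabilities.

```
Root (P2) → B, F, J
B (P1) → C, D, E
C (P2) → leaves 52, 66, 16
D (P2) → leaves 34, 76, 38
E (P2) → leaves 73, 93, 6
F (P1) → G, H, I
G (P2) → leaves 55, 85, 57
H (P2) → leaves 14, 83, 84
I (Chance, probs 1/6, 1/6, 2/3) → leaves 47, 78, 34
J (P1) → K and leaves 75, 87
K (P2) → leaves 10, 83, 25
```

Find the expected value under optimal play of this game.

C (P2): min(52, 66, 16) = 16
D (P2): min(34, 76, 38) = 34
E (P2): min(73, 93, 6) = 6
B (P1): max(16, 34, 6) = 34
G (P2): min(55, 85, 57) = 55
H (P2): min(14, 83, 84) = 14
I (Chance): 1/6·47 + 1/6·78 + 2/3·34 = 43.5
F (P1): max(55, 14, 43.5) = 55
K (P2): min(10, 83, 25) = 10
J (P1): max(10, 75, 87) = 87
Root (P2): min(34, 55, 87) = 34

34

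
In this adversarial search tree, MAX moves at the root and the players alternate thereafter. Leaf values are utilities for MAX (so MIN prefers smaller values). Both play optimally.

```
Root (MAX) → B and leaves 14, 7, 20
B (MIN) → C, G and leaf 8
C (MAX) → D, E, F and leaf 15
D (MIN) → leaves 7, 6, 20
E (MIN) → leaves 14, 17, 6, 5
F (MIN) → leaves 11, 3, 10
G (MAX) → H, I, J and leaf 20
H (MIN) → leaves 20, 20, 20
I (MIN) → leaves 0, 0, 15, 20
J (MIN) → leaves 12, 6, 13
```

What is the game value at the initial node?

20

D (MIN): min(7, 6, 20) = 6
E (MIN): min(14, 17, 6, 5) = 5
F (MIN): min(11, 3, 10) = 3
C (MAX): max(6, 5, 3, 15) = 15
H (MIN): min(20, 20, 20) = 20
I (MIN): min(0, 0, 15, 20) = 0
J (MIN): min(12, 6, 13) = 6
G (MAX): max(20, 0, 6, 20) = 20
B (MIN): min(15, 20, 8) = 8
Root (MAX): max(8, 14, 7, 20) = 20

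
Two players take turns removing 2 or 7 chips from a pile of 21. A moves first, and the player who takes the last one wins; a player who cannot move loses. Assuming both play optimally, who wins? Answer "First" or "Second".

First

W/L table (W = player to move can force a win):
i:   0  1  2  3  4  5  6  7  8  9 10 11 12 13 14 15 16 17 18 19 20 21
     L  L  W  W  L  L  W  W  W  L  L  W  W  L  L  W  W  W  L  L  W  W
Position 21 is W, so the first player wins.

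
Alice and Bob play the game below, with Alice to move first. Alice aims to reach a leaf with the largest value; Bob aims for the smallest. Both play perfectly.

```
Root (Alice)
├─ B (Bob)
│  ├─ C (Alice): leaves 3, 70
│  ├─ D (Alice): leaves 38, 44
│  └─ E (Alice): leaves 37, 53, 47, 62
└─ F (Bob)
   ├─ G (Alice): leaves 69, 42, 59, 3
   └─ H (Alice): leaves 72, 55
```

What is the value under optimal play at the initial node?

69

C (Alice): max(3, 70) = 70
D (Alice): max(38, 44) = 44
E (Alice): max(37, 53, 47, 62) = 62
B (Bob): min(70, 44, 62) = 44
G (Alice): max(69, 42, 59, 3) = 69
H (Alice): max(72, 55) = 72
F (Bob): min(69, 72) = 69
Root (Alice): max(44, 69) = 69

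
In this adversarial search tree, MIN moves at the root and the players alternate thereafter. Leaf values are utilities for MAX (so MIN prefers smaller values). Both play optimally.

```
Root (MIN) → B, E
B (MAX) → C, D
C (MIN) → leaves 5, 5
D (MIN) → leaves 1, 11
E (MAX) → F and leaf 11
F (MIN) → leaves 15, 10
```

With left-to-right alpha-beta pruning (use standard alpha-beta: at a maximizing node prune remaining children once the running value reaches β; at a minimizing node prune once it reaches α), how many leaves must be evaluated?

5

C [α=-∞,β=+∞]: v=5
D [α=5,β=+∞]: v=1 after child 1 ≤ α → α-cutoff, skip 1
B [α=-∞,β=+∞]: v=5
F [α=-∞,β=5]: v=10
E [α=-∞,β=5]: v=10 after child 1 ≥ β → β-cutoff, skip 1
Root [α=-∞,β=+∞]: v=5
Leaves evaluated: 5 of 7.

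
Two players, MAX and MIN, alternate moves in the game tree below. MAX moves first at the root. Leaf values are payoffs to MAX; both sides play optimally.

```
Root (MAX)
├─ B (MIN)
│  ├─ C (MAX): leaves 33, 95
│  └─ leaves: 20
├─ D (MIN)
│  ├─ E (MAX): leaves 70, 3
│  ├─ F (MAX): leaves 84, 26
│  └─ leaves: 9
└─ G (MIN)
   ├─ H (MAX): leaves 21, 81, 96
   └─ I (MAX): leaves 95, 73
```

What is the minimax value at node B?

C: max(33, 95) = 95
B: min(95, 20) = 20

20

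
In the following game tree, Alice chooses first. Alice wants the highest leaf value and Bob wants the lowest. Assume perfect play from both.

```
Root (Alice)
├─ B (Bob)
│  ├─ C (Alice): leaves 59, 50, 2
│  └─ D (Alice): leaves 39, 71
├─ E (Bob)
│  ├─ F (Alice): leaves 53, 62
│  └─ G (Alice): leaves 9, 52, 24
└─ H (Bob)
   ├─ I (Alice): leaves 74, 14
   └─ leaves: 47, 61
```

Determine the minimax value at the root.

59

C (Alice): max(59, 50, 2) = 59
D (Alice): max(39, 71) = 71
B (Bob): min(59, 71) = 59
F (Alice): max(53, 62) = 62
G (Alice): max(9, 52, 24) = 52
E (Bob): min(62, 52) = 52
I (Alice): max(74, 14) = 74
H (Bob): min(74, 47, 61) = 47
Root (Alice): max(59, 52, 47) = 59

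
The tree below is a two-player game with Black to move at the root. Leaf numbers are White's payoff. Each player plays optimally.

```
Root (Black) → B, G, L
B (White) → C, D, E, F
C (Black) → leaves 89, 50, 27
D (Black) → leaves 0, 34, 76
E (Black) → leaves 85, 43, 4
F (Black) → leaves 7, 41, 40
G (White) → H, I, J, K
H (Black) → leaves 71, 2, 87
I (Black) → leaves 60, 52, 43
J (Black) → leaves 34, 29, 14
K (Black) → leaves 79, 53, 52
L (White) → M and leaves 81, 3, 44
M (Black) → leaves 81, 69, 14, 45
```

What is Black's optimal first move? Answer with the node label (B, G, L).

C (Black): min(89, 50, 27) = 27
D (Black): min(0, 34, 76) = 0
E (Black): min(85, 43, 4) = 4
F (Black): min(7, 41, 40) = 7
B (White): max(27, 0, 4, 7) = 27
H (Black): min(71, 2, 87) = 2
I (Black): min(60, 52, 43) = 43
J (Black): min(34, 29, 14) = 14
K (Black): min(79, 53, 52) = 52
G (White): max(2, 43, 14, 52) = 52
M (Black): min(81, 69, 14, 45) = 14
L (White): max(14, 81, 3, 44) = 81
Root (Black): min(27, 52, 81) = 27
Black picks the child with the lowest value: B (value 27).

B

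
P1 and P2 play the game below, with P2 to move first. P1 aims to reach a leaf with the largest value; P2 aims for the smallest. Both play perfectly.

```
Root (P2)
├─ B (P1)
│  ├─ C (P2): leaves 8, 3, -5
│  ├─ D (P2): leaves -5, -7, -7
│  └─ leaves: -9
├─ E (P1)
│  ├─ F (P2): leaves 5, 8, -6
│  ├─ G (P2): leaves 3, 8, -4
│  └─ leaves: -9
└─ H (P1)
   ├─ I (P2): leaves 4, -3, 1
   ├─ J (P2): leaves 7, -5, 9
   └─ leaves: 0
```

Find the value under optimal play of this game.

-5

C (P2): min(8, 3, -5) = -5
D (P2): min(-5, -7, -7) = -7
B (P1): max(-5, -7, -9) = -5
F (P2): min(5, 8, -6) = -6
G (P2): min(3, 8, -4) = -4
E (P1): max(-6, -4, -9) = -4
I (P2): min(4, -3, 1) = -3
J (P2): min(7, -5, 9) = -5
H (P1): max(-3, -5, 0) = 0
Root (P2): min(-5, -4, 0) = -5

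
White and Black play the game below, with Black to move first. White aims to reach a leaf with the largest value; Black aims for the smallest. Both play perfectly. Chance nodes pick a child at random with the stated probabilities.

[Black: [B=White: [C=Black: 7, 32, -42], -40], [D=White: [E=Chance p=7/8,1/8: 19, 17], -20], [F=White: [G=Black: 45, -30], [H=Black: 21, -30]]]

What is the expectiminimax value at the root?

C (Black): min(7, 32, -42) = -42
B (White): max(-42, -40) = -40
E (Chance): 7/8·19 + 1/8·17 = 18.75
D (White): max(18.75, -20) = 18.75
G (Black): min(45, -30) = -30
H (Black): min(21, -30) = -30
F (White): max(-30, -30) = -30
Root (Black): min(-40, 18.75, -30) = -40

-40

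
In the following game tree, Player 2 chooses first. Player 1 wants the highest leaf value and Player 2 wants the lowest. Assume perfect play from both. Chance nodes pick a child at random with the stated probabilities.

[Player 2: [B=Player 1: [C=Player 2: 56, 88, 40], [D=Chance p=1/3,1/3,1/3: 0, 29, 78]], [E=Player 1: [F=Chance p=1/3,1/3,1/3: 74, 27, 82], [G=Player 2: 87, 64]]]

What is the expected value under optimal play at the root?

C (Player 2): min(56, 88, 40) = 40
D (Chance): 1/3·0 + 1/3·29 + 1/3·78 = 35.67
B (Player 1): max(40, 35.67) = 40
F (Chance): 1/3·74 + 1/3·27 + 1/3·82 = 61
G (Player 2): min(87, 64) = 64
E (Player 1): max(61, 64) = 64
Root (Player 2): min(40, 64) = 40

40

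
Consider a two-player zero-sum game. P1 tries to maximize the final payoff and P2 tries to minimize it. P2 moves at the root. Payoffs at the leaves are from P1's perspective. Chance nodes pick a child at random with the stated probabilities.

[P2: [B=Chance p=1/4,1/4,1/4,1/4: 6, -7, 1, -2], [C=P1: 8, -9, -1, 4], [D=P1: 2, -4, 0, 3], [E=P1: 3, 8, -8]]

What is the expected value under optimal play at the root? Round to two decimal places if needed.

-0.5

B (Chance): 1/4·6 + 1/4·-7 + 1/4·1 + 1/4·-2 = -0.5
C (P1): max(8, -9, -1, 4) = 8
D (P1): max(2, -4, 0, 3) = 3
E (P1): max(3, 8, -8) = 8
Root (P2): min(-0.5, 8, 3, 8) = -0.5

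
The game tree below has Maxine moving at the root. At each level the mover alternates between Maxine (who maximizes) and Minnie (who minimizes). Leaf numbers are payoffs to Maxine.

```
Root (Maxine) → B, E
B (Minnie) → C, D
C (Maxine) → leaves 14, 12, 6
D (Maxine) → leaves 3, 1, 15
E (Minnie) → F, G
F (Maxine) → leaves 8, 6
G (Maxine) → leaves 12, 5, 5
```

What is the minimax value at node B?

C: max(14, 12, 6) = 14
D: max(3, 1, 15) = 15
B: min(14, 15) = 14

14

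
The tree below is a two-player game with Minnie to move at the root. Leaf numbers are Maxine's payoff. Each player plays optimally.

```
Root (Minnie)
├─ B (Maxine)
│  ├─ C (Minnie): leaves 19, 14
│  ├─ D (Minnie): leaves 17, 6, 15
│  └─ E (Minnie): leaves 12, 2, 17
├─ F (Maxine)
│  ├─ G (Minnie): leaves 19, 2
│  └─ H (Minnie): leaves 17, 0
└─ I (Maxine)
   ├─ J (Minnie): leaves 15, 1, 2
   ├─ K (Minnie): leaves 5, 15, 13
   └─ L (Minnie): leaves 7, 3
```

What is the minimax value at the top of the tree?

C (Minnie): min(19, 14) = 14
D (Minnie): min(17, 6, 15) = 6
E (Minnie): min(12, 2, 17) = 2
B (Maxine): max(14, 6, 2) = 14
G (Minnie): min(19, 2) = 2
H (Minnie): min(17, 0) = 0
F (Maxine): max(2, 0) = 2
J (Minnie): min(15, 1, 2) = 1
K (Minnie): min(5, 15, 13) = 5
L (Minnie): min(7, 3) = 3
I (Maxine): max(1, 5, 3) = 5
Root (Minnie): min(14, 2, 5) = 2

2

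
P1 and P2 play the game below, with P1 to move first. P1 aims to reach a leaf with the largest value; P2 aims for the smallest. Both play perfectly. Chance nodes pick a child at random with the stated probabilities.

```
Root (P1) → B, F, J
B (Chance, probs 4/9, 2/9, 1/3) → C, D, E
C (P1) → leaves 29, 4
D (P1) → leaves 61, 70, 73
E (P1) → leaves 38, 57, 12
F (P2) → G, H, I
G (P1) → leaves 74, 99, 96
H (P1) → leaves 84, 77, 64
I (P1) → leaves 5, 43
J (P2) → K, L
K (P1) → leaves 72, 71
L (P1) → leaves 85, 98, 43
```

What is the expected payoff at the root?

C (P1): max(29, 4) = 29
D (P1): max(61, 70, 73) = 73
E (P1): max(38, 57, 12) = 57
B (Chance): 4/9·29 + 2/9·73 + 1/3·57 = 48.11
G (P1): max(74, 99, 96) = 99
H (P1): max(84, 77, 64) = 84
I (P1): max(5, 43) = 43
F (P2): min(99, 84, 43) = 43
K (P1): max(72, 71) = 72
L (P1): max(85, 98, 43) = 98
J (P2): min(72, 98) = 72
Root (P1): max(48.11, 43, 72) = 72

72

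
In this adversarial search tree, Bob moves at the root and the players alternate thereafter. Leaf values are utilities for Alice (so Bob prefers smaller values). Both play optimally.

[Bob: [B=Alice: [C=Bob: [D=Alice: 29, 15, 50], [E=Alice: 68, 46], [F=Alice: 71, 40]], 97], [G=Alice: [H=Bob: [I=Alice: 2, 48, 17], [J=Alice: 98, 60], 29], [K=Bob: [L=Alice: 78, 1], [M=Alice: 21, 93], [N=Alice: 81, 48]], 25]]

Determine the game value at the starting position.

78

D (Alice): max(29, 15, 50) = 50
E (Alice): max(68, 46) = 68
F (Alice): max(71, 40) = 71
C (Bob): min(50, 68, 71) = 50
B (Alice): max(50, 97) = 97
I (Alice): max(2, 48, 17) = 48
J (Alice): max(98, 60) = 98
H (Bob): min(48, 98, 29) = 29
L (Alice): max(78, 1) = 78
M (Alice): max(21, 93) = 93
N (Alice): max(81, 48) = 81
K (Bob): min(78, 93, 81) = 78
G (Alice): max(29, 78, 25) = 78
Root (Bob): min(97, 78) = 78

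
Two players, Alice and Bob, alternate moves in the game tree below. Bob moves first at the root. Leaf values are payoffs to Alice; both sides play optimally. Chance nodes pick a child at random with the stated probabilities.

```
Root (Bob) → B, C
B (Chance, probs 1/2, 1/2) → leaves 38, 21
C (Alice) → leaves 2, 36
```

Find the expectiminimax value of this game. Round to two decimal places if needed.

B (Chance): 1/2·38 + 1/2·21 = 29.5
C (Alice): max(2, 36) = 36
Root (Bob): min(29.5, 36) = 29.5

29.5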